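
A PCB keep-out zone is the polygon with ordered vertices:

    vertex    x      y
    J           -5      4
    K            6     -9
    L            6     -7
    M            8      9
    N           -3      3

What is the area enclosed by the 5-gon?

Σ = (21) + (12) + (110) + (51) + (3) = 197
Area = |Σ|/2 = 98.5.

98.5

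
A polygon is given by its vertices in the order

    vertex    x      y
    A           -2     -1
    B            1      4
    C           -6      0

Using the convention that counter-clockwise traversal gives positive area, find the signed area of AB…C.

Cross-terms: -7, 24, 6  ⇒  Σ = 23
Signed area = Σ/2 = 11.5 (positive ⇒ counter-clockwise traversal).

11.5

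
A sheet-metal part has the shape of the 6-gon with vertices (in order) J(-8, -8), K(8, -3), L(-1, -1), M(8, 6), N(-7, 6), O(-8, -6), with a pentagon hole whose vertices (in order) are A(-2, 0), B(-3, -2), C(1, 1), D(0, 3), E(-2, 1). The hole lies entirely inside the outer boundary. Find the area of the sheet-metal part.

Outer boundary:
Σ = (88) + (-11) + (2) + (90) + (90) + (16) = 275
Area = |Σ|/2 = 137.5.
Hole:
Apply the surveyor's formula: 2A = Σ (x_i·y_{i+1} − x_{i+1}·y_i), indices taken mod 5.
A→B: (-2)(-2) − (-3)(0) = 4
B→C: (-3)(1) − (1)(-2) = -1
C→D: (1)(3) − (0)(1) = 3
D→E: (0)(1) − (-2)(3) = 6
E→A: (-2)(0) − (-2)(1) = 2
Σ = 14
Area = |Σ|/2 = 7.
Net area = 137.5 − 7 = 130.5.

130.5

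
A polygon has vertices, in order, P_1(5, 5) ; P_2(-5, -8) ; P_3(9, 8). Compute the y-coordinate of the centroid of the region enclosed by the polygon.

5/3

Apply Gauss's area formula. First the cross-terms c_i = x_i·y_{i+1} − x_{i+1}·y_i:
  -15, 32, 5  ⇒  2A = 22, A = 11.
Then Σ (y_i + y_{i+1})·c_i = 110, so ȳ = 110 / (6·11) = 5/3.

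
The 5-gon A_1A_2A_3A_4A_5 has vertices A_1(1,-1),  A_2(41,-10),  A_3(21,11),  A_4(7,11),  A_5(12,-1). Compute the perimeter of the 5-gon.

108

|A_1A_2| = √((40)² + (-9)²) = √1681 = 41
|A_2A_3| = √((-20)² + (21)²) = √841 = 29
|A_3A_4| = √((-14)² + (0)²) = √196 = 14
|A_4A_5| = √((5)² + (-12)²) = √169 = 13
|A_5A_1| = √((-11)² + (0)²) = √121 = 11
Perimeter = 41 + 29 + 14 + 13 + 11 = 108.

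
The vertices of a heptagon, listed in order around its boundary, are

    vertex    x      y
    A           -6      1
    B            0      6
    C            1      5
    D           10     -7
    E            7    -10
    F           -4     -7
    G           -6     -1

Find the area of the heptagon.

144.5

Apply Gauss's area formula: 2A = Σ (x_i·y_{i+1} − x_{i+1}·y_i), indices taken mod 7.
Σ = (-36) + (-6) + (-57) + (-51) + (-89) + (-38) + (-12) = -289
Area = |Σ|/2 = 144.5.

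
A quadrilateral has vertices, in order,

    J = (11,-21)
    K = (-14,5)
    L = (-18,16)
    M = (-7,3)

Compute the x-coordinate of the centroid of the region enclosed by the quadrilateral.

-1337/201

Apply Gauss's area formula. First the cross-terms c_i = x_i·y_{i+1} − x_{i+1}·y_i:
  -239, -134, 58, 114  ⇒  2A = -201, A = -100.5.
Then Σ (x_i + x_{i+1})·c_i = 4011, so x̄ = 4011 / (6·(-100.5)) = -1337/201.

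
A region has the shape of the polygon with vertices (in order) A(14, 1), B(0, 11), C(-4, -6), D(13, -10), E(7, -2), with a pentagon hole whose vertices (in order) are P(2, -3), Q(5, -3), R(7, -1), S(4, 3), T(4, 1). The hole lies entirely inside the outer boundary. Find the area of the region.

Outer boundary:
Cross-terms: 154, 44, 118, 44, 35  ⇒  Σ = 395
Area = |Σ|/2 = 197.5.
Hole:
Apply the shoelace (surveyor's) formula: 2A = Σ (x_i·y_{i+1} − x_{i+1}·y_i), indices taken mod 5.
P→Q: (2)(-3) − (5)(-3) = 9
Q→R: (5)(-1) − (7)(-3) = 16
R→S: (7)(3) − (4)(-1) = 25
S→T: (4)(1) − (4)(3) = -8
T→P: (4)(-3) − (2)(1) = -14
Σ = 28
Area = |Σ|/2 = 14.
Net area = 197.5 − 14 = 183.5.

183.5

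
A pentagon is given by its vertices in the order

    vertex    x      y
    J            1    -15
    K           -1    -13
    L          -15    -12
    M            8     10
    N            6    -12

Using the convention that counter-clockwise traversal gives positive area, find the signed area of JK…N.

-249.5

Σ = (-28) + (-183) + (-54) + (-156) + (-78) = -499
Signed area = Σ/2 = -249.5 (negative ⇒ clockwise traversal).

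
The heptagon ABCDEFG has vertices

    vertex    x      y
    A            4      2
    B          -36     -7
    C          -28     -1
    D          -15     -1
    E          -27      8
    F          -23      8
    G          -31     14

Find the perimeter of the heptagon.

|AB| = √((-40)² + (-9)²) = √1681 = 41
|BC| = √((8)² + (6)²) = √100 = 10
|CD| = √((13)² + (0)²) = √169 = 13
|DE| = √((-12)² + (9)²) = √225 = 15
|EF| = √((4)² + (0)²) = √16 = 4
|FG| = √((-8)² + (6)²) = √100 = 10
|GA| = √((35)² + (-12)²) = √1369 = 37
Perimeter = 41 + 10 + 13 + 15 + 4 + 10 + 37 = 130.

130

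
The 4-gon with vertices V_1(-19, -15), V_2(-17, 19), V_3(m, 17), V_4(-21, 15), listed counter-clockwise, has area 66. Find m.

Write out the shoelace sum; only the two edges meeting at V_3 involve m:
2·Area = [((-17)·17 − m·19) + (m·15 − (-21)·17)] + -16
       = -4·m + 52 = 132
⇒ m = -20.

-20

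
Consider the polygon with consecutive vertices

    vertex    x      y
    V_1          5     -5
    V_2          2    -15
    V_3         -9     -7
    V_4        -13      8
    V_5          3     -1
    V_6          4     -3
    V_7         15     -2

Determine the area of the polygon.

210.5

Cross-terms: -65, -149, -163, -11, -5, 37, -65  ⇒  Σ = -421
Area = |Σ|/2 = 210.5.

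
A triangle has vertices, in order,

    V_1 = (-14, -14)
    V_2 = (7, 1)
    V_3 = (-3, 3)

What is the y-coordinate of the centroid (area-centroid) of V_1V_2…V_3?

Apply the surveyor's formula. First the cross-terms c_i = x_i·y_{i+1} − x_{i+1}·y_i:
  84, 24, 84  ⇒  2A = 192, A = 96.
Then Σ (y_i + y_{i+1})·c_i = -1920, so ȳ = -1920 / (6·96) = -10/3.

-10/3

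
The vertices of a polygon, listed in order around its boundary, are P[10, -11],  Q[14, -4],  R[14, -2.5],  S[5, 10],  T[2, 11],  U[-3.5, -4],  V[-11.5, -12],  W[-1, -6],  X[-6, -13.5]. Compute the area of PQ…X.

Cross-terms: 114, 21, 152.5, 35, 30.5, -4, 57, -22.5, 201  ⇒  Σ = 584.5
Area = |Σ|/2 = 292.25.

292.25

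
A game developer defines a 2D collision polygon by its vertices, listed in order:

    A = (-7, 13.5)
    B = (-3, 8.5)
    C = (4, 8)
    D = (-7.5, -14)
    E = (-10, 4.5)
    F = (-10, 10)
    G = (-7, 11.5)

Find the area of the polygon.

Cross-terms: -19, -58, 4, -173.75, -55, -45, -14  ⇒  Σ = -360.75
Area = |Σ|/2 = 180.375.

180.375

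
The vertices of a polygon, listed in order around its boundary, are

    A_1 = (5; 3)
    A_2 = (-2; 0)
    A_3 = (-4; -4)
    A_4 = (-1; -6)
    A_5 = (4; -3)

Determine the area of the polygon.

Apply Gauss's area formula: 2A = Σ (x_i·y_{i+1} − x_{i+1}·y_i), indices taken mod 5.
Σ = (6) + (8) + (20) + (27) + (27) = 88
Area = |Σ|/2 = 44.

44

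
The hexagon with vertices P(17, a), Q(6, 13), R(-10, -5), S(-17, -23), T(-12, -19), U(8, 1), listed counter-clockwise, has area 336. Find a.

18

The doubled signed area Σ (x_i y_{i+1} − x_{i+1} y_i) is linear in a.
With a=0 it equals 636; the coefficient of a is 2 (from the two edges through P).
So 2·a + 636 = 2·336 = 672 ⇒ a = 18.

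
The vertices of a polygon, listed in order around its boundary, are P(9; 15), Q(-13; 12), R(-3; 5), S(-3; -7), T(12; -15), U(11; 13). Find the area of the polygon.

P→Q: (9)(12) − (-13)(15) = 303
Q→R: (-13)(5) − (-3)(12) = -29
R→S: (-3)(-7) − (-3)(5) = 36
S→T: (-3)(-15) − (12)(-7) = 129
T→U: (12)(13) − (11)(-15) = 321
U→P: (11)(15) − (9)(13) = 48
Σ = 808
Area = |Σ|/2 = 404.

404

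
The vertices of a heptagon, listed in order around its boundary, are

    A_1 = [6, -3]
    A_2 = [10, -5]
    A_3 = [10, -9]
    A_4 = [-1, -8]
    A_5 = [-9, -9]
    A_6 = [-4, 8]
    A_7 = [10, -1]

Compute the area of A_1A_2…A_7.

200

Apply the shoelace (surveyor's) formula: 2A = Σ (x_i·y_{i+1} − x_{i+1}·y_i), indices taken mod 7.
A_1→A_2: (6)(-5) − (10)(-3) = 0
A_2→A_3: (10)(-9) − (10)(-5) = -40
A_3→A_4: (10)(-8) − (-1)(-9) = -89
A_4→A_5: (-1)(-9) − (-9)(-8) = -63
A_5→A_6: (-9)(8) − (-4)(-9) = -108
A_6→A_7: (-4)(-1) − (10)(8) = -76
A_7→A_1: (10)(-3) − (6)(-1) = -24
Σ = -400
Area = |Σ|/2 = 200.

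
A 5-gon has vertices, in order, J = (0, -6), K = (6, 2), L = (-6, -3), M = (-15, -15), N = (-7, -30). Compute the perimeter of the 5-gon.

80

|JK| = √((6)² + (8)²) = √100 = 10
|KL| = √((-12)² + (-5)²) = √169 = 13
|LM| = √((-9)² + (-12)²) = √225 = 15
|MN| = √((8)² + (-15)²) = √289 = 17
|NJ| = √((7)² + (24)²) = √625 = 25
Perimeter = 10 + 13 + 15 + 17 + 25 = 80.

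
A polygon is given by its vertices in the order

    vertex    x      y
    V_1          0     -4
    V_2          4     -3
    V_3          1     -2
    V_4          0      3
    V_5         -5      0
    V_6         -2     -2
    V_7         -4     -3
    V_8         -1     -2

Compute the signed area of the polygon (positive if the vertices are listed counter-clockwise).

23

Apply the shoelace formula: 2A = Σ (x_i·y_{i+1} − x_{i+1}·y_i), indices taken mod 8.
Σ = (16) + (-5) + (3) + (15) + (10) + (-2) + (5) + (4) = 46
Signed area = Σ/2 = 23 (positive ⇒ counter-clockwise traversal).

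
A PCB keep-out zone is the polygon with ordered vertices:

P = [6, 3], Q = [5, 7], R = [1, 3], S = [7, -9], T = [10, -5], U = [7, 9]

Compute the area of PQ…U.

Apply the shoelace (surveyor's) formula: 2A = Σ (x_i·y_{i+1} − x_{i+1}·y_i), indices taken mod 6.
Cross-terms: 27, 8, -30, 55, 125, -33  ⇒  Σ = 152
Area = |Σ|/2 = 76.

76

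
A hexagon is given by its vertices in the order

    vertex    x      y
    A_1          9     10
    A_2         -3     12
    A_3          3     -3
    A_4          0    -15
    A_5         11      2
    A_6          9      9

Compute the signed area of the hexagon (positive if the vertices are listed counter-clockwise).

160.5

Apply the shoelace (surveyor's) formula: 2A = Σ (x_i·y_{i+1} − x_{i+1}·y_i), indices taken mod 6.
Cross-terms: 138, -27, -45, 165, 81, 9  ⇒  Σ = 321
Signed area = Σ/2 = 160.5 (positive ⇒ counter-clockwise traversal).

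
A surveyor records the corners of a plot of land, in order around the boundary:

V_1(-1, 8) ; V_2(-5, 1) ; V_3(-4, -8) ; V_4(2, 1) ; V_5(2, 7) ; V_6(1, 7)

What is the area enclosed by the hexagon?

64.5

Apply the surveyor's formula: 2A = Σ (x_i·y_{i+1} − x_{i+1}·y_i), indices taken mod 6.
Cross-terms: 39, 44, 12, 12, 7, 15  ⇒  Σ = 129
Area = |Σ|/2 = 64.5.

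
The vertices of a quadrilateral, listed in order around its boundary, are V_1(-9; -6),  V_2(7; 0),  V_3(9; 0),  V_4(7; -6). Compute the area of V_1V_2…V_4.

Apply the shoelace (surveyor's) formula: 2A = Σ (x_i·y_{i+1} − x_{i+1}·y_i), indices taken mod 4.
V_1→V_2: (-9)(0) − (7)(-6) = 42
V_2→V_3: (7)(0) − (9)(0) = 0
V_3→V_4: (9)(-6) − (7)(0) = -54
V_4→V_1: (7)(-6) − (-9)(-6) = -96
Σ = -108
Area = |Σ|/2 = 54.

54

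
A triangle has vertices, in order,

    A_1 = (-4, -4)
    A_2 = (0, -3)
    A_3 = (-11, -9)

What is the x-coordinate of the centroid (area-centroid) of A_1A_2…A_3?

-5

Apply the shoelace formula. First the cross-terms c_i = x_i·y_{i+1} − x_{i+1}·y_i:
  12, -33, 8  ⇒  2A = -13, A = -6.5.
Then Σ (x_i + x_{i+1})·c_i = 195, so x̄ = 195 / (6·(-6.5)) = -5.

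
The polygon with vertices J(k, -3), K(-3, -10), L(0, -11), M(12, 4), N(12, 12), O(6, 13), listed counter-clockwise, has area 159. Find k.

0

The doubled signed area Σ (x_i y_{i+1} − x_{i+1} y_i) is linear in k.
With k=0 it equals 318; the coefficient of k is -23 (from the two edges through J).
So -23·k + 318 = 2·159 = 318 ⇒ k = 0.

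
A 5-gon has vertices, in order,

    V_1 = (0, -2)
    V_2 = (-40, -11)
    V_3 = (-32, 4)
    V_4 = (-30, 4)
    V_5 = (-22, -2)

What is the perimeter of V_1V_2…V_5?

|V_1V_2| = √((-40)² + (-9)²) = √1681 = 41
|V_2V_3| = √((8)² + (15)²) = √289 = 17
|V_3V_4| = √((2)² + (0)²) = √4 = 2
|V_4V_5| = √((8)² + (-6)²) = √100 = 10
|V_5V_1| = √((22)² + (0)²) = √484 = 22
Perimeter = 41 + 17 + 2 + 10 + 22 = 92.

92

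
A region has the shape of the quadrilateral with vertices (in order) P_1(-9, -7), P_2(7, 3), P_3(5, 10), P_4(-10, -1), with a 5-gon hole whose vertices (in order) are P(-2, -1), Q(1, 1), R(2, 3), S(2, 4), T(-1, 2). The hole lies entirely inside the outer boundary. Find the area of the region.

Outer boundary:
Σ = (22) + (55) + (95) + (61) = 233
Area = |Σ|/2 = 116.5.
Hole:
Apply Gauss's area formula: 2A = Σ (x_i·y_{i+1} − x_{i+1}·y_i), indices taken mod 5.
P→Q: (-2)(1) − (1)(-1) = -1
Q→R: (1)(3) − (2)(1) = 1
R→S: (2)(4) − (2)(3) = 2
S→T: (2)(2) − (-1)(4) = 8
T→P: (-1)(-1) − (-2)(2) = 5
Σ = 15
Area = |Σ|/2 = 7.5.
Net area = 116.5 − 7.5 = 109.

109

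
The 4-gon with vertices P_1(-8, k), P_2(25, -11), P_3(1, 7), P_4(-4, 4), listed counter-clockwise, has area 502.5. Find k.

-23

Write out the shoelace sum; only the two edges meeting at P_1 involve k:
2·Area = [((-4)·k − (-8)·4) + ((-8)·(-11) − 25·k)] + 218
       = -29·k + 338 = 1005
⇒ k = -23.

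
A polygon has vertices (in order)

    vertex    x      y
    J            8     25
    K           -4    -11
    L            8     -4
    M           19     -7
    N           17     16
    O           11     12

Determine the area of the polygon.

383

Apply the shoelace (surveyor's) formula: 2A = Σ (x_i·y_{i+1} − x_{i+1}·y_i), indices taken mod 6.
Σ = (12) + (104) + (20) + (423) + (28) + (179) = 766
Area = |Σ|/2 = 383.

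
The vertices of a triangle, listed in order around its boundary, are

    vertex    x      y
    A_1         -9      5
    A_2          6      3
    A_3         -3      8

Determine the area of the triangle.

28.5

Cross-terms: -57, 57, 57  ⇒  Σ = 57
Area = |Σ|/2 = 28.5.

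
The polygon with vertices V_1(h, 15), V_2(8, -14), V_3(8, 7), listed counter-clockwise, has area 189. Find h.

The doubled signed area Σ (x_i y_{i+1} − x_{i+1} y_i) is linear in h.
With h=0 it equals 168; the coefficient of h is -21 (from the two edges through V_1).
So -21·h + 168 = 2·189 = 378 ⇒ h = -10.

-10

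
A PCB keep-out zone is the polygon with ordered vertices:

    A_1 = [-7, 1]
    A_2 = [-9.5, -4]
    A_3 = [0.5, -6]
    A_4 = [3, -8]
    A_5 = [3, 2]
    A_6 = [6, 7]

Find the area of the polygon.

102.25

Apply Gauss's area formula: 2A = Σ (x_i·y_{i+1} − x_{i+1}·y_i), indices taken mod 6.
Cross-terms: 37.5, 59, 14, 30, 9, 55  ⇒  Σ = 204.5
Area = |Σ|/2 = 102.25.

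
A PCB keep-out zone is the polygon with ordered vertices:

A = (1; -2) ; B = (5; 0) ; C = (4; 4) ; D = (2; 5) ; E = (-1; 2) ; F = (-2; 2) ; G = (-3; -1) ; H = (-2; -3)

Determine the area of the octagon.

Σ = (10) + (20) + (12) + (9) + (2) + (8) + (7) + (7) = 75
Area = |Σ|/2 = 37.5.

37.5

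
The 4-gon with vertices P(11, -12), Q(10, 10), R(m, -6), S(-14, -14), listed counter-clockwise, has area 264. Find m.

The doubled signed area Σ (x_i y_{i+1} − x_{i+1} y_i) is linear in m.
With m=0 it equals 408; the coefficient of m is -24 (from the two edges through R).
So -24·m + 408 = 2·264 = 528 ⇒ m = -5.

-5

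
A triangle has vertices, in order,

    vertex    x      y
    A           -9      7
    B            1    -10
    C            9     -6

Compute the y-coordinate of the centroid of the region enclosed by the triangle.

Apply the surveyor's formula. First the cross-terms c_i = x_i·y_{i+1} − x_{i+1}·y_i:
  83, 84, 9  ⇒  2A = 176, A = 88.
Then Σ (y_i + y_{i+1})·c_i = -1584, so ȳ = -1584 / (6·88) = -3.

-3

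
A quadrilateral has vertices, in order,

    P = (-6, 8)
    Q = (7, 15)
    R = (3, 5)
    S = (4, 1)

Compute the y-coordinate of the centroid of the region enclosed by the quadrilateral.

Apply the shoelace formula. First the cross-terms c_i = x_i·y_{i+1} − x_{i+1}·y_i:
  -146, -10, -17, 38  ⇒  2A = -135, A = -67.5.
Then Σ (y_i + y_{i+1})·c_i = -3318, so ȳ = -3318 / (6·(-67.5)) = 1106/135.

1106/135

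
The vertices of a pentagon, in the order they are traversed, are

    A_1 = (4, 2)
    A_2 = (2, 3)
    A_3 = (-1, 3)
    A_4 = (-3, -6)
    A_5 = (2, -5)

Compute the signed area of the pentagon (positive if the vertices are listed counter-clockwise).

41.5

Apply Gauss's area formula: 2A = Σ (x_i·y_{i+1} − x_{i+1}·y_i), indices taken mod 5.
A_1→A_2: (4)(3) − (2)(2) = 8
A_2→A_3: (2)(3) − (-1)(3) = 9
A_3→A_4: (-1)(-6) − (-3)(3) = 15
A_4→A_5: (-3)(-5) − (2)(-6) = 27
A_5→A_1: (2)(2) − (4)(-5) = 24
Σ = 83
Signed area = Σ/2 = 41.5 (positive ⇒ counter-clockwise traversal).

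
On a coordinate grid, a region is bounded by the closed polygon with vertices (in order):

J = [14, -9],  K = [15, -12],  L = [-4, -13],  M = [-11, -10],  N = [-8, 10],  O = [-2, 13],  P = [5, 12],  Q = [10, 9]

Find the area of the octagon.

516.5

Apply the shoelace (surveyor's) formula: 2A = Σ (x_i·y_{i+1} − x_{i+1}·y_i), indices taken mod 8.
Cross-terms: -33, -243, -103, -190, -84, -89, -75, -216  ⇒  Σ = -1033
Area = |Σ|/2 = 516.5.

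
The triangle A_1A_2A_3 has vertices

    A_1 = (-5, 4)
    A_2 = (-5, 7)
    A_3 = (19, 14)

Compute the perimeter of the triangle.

54

|A_1A_2| = √((0)² + (3)²) = √9 = 3
|A_2A_3| = √((24)² + (7)²) = √625 = 25
|A_3A_1| = √((-24)² + (-10)²) = √676 = 26
Perimeter = 3 + 25 + 26 = 54.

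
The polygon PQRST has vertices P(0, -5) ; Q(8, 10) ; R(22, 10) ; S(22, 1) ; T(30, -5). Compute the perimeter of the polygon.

|PQ| = √((8)² + (15)²) = √289 = 17
|QR| = √((14)² + (0)²) = √196 = 14
|RS| = √((0)² + (-9)²) = √81 = 9
|ST| = √((8)² + (-6)²) = √100 = 10
|TP| = √((-30)² + (0)²) = √900 = 30
Perimeter = 17 + 14 + 9 + 10 + 30 = 80.

80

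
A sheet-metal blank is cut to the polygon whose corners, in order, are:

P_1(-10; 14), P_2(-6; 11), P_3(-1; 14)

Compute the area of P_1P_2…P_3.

Σ = (-26) + (-73) + (126) = 27
Area = |Σ|/2 = 13.5.

13.5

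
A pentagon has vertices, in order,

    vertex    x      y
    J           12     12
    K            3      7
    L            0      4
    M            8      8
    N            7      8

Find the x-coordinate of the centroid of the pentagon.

Apply Gauss's area formula. First the cross-terms c_i = x_i·y_{i+1} − x_{i+1}·y_i:
  48, 12, -32, 8, -12  ⇒  2A = 24, A = 12.
Then Σ (x_i + x_{i+1})·c_i = 392, so x̄ = 392 / (6·12) = 49/9.

49/9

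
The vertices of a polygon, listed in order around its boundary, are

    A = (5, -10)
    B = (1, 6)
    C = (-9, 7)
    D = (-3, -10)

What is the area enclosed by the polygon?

146

Apply Gauss's area formula: 2A = Σ (x_i·y_{i+1} − x_{i+1}·y_i), indices taken mod 4.
Cross-terms: 40, 61, 111, 80  ⇒  Σ = 292
Area = |Σ|/2 = 146.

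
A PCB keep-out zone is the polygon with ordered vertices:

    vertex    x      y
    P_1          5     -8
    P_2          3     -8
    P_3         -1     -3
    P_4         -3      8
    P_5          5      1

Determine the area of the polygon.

69

Apply the shoelace formula: 2A = Σ (x_i·y_{i+1} − x_{i+1}·y_i), indices taken mod 5.
Σ = (-16) + (-17) + (-17) + (-43) + (-45) = -138
Area = |Σ|/2 = 69.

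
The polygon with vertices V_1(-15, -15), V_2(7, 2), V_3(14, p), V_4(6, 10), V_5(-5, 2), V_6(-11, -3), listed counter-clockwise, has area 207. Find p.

The doubled signed area Σ (x_i y_{i+1} − x_{i+1} y_i) is linear in p.
With p=0 it equals 406; the coefficient of p is 1 (from the two edges through V_3).
So 1·p + 406 = 2·207 = 414 ⇒ p = 8.

8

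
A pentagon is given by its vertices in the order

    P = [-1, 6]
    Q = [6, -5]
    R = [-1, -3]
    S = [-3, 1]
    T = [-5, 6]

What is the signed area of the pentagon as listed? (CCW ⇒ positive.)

Apply the shoelace formula: 2A = Σ (x_i·y_{i+1} − x_{i+1}·y_i), indices taken mod 5.
Cross-terms: -31, -23, -10, -13, -24  ⇒  Σ = -101
Signed area = Σ/2 = -50.5 (negative ⇒ clockwise traversal).

-50.5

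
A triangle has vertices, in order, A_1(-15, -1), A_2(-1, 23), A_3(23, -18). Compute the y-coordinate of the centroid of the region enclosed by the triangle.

Apply the shoelace formula. First the cross-terms c_i = x_i·y_{i+1} − x_{i+1}·y_i:
  -346, -511, -293  ⇒  2A = -1150, A = -575.
Then Σ (y_i + y_{i+1})·c_i = -4600, so ȳ = -4600 / (6·(-575)) = 4/3.

4/3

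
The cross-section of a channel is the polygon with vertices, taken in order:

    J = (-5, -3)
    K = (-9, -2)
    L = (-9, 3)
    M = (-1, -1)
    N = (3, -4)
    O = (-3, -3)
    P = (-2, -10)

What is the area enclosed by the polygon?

42

Apply Gauss's area formula: 2A = Σ (x_i·y_{i+1} − x_{i+1}·y_i), indices taken mod 7.
J→K: (-5)(-2) − (-9)(-3) = -17
K→L: (-9)(3) − (-9)(-2) = -45
L→M: (-9)(-1) − (-1)(3) = 12
M→N: (-1)(-4) − (3)(-1) = 7
N→O: (3)(-3) − (-3)(-4) = -21
O→P: (-3)(-10) − (-2)(-3) = 24
P→J: (-2)(-3) − (-5)(-10) = -44
Σ = -84
Area = |Σ|/2 = 42.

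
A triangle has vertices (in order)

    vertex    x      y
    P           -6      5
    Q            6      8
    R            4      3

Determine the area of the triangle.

27

P→Q: (-6)(8) − (6)(5) = -78
Q→R: (6)(3) − (4)(8) = -14
R→P: (4)(5) − (-6)(3) = 38
Σ = -54
Area = |Σ|/2 = 27.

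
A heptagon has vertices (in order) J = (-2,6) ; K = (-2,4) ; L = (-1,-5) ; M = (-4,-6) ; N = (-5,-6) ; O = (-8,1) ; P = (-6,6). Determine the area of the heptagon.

Σ = (4) + (14) + (-14) + (-6) + (-53) + (-42) + (-24) = -121
Area = |Σ|/2 = 60.5.

60.5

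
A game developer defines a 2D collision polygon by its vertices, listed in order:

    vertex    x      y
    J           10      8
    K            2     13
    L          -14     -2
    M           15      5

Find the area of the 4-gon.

Apply the shoelace (surveyor's) formula: 2A = Σ (x_i·y_{i+1} − x_{i+1}·y_i), indices taken mod 4.
Σ = (114) + (178) + (-40) + (70) = 322
Area = |Σ|/2 = 161.

161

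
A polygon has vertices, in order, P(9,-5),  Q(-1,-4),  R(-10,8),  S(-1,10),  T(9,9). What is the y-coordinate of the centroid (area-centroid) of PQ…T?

92/29

Apply Gauss's area formula. First the cross-terms c_i = x_i·y_{i+1} − x_{i+1}·y_i:
  -41, -48, -92, -99, -126  ⇒  2A = -406, A = -203.
Then Σ (y_i + y_{i+1})·c_i = -3864, so ȳ = -3864 / (6·(-203)) = 92/29.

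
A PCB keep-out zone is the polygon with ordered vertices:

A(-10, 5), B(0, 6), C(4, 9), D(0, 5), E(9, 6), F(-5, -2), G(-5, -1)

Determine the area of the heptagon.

Apply the surveyor's formula: 2A = Σ (x_i·y_{i+1} − x_{i+1}·y_i), indices taken mod 7.
Σ = (-60) + (-24) + (20) + (-45) + (12) + (-5) + (-35) = -137
Area = |Σ|/2 = 68.5.

68.5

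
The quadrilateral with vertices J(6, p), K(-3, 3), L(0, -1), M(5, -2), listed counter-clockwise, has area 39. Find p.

5

Write out the shoelace sum; only the two edges meeting at J involve p:
2·Area = [(5·p − 6·(-2)) + (6·3 − (-3)·p)] + 8
       = 8·p + 38 = 78
⇒ p = 5.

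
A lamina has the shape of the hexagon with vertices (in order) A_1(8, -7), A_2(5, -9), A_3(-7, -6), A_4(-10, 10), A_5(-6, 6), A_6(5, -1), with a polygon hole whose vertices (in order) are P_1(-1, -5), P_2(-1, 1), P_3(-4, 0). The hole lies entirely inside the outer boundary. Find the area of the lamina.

146.5

Outer boundary:
Apply the shoelace (surveyor's) formula: 2A = Σ (x_i·y_{i+1} − x_{i+1}·y_i), indices taken mod 6.
A_1→A_2: (8)(-9) − (5)(-7) = -37
A_2→A_3: (5)(-6) − (-7)(-9) = -93
A_3→A_4: (-7)(10) − (-10)(-6) = -130
A_4→A_5: (-10)(6) − (-6)(10) = 0
A_5→A_6: (-6)(-1) − (5)(6) = -24
A_6→A_1: (5)(-7) − (8)(-1) = -27
Σ = -311
Area = |Σ|/2 = 155.5.
Hole:
Apply the shoelace formula: 2A = Σ (x_i·y_{i+1} − x_{i+1}·y_i), indices taken mod 3.
Σ = (-6) + (4) + (20) = 18
Area = |Σ|/2 = 9.
Net area = 155.5 − 9 = 146.5.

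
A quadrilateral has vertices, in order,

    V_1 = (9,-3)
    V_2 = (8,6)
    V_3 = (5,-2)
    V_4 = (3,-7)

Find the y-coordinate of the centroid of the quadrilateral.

-229/171

Apply the shoelace (surveyor's) formula. First the cross-terms c_i = x_i·y_{i+1} − x_{i+1}·y_i:
  78, -46, -29, 54  ⇒  2A = 57, A = 28.5.
Then Σ (y_i + y_{i+1})·c_i = -229, so ȳ = -229 / (6·28.5) = -229/171.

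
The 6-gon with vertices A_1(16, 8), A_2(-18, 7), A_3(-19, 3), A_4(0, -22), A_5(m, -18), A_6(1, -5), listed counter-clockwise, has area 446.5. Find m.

Write out the shoelace sum; only the two edges meeting at A_5 involve m:
2·Area = [(0·(-18) − m·(-22)) + (m·(-5) − 1·(-18))] + 841
       = 17·m + 859 = 893
⇒ m = 2.

2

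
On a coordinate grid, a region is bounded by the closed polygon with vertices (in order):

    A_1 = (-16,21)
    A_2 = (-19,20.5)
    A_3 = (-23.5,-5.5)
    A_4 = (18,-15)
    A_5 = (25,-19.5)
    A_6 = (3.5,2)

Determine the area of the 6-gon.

Σ = (71) + (586.25) + (451.5) + (24) + (118.25) + (105.5) = 1356.5
Area = |Σ|/2 = 678.25.

678.25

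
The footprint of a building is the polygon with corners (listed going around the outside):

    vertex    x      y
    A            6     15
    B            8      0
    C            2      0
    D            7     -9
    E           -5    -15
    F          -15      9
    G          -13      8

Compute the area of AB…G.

Apply the shoelace (surveyor's) formula: 2A = Σ (x_i·y_{i+1} − x_{i+1}·y_i), indices taken mod 7.
Cross-terms: -120, 0, -18, -150, -270, -3, -243  ⇒  Σ = -804
Area = |Σ|/2 = 402.

402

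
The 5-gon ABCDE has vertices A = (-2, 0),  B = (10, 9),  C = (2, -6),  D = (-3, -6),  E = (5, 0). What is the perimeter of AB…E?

|AB| = √((12)² + (9)²) = √225 = 15
|BC| = √((-8)² + (-15)²) = √289 = 17
|CD| = √((-5)² + (0)²) = √25 = 5
|DE| = √((8)² + (6)²) = √100 = 10
|EA| = √((-7)² + (0)²) = √49 = 7
Perimeter = 15 + 17 + 5 + 10 + 7 = 54.

54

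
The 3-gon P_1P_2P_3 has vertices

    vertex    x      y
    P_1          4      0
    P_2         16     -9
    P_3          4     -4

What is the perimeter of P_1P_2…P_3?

|P_1P_2| = √((12)² + (-9)²) = √225 = 15
|P_2P_3| = √((-12)² + (5)²) = √169 = 13
|P_3P_1| = √((0)² + (4)²) = √16 = 4
Perimeter = 15 + 13 + 4 = 32.

32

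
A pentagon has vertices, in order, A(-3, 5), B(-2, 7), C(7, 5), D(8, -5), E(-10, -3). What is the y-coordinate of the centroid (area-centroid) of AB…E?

61/139

Apply the shoelace formula. First the cross-terms c_i = x_i·y_{i+1} − x_{i+1}·y_i:
  -11, -59, -75, -74, -59  ⇒  2A = -278, A = -139.
Then Σ (y_i + y_{i+1})·c_i = -366, so ȳ = -366 / (6·(-139)) = 61/139.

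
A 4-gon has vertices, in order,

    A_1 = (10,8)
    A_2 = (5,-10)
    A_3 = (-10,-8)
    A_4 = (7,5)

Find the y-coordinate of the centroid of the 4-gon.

Apply the shoelace formula. First the cross-terms c_i = x_i·y_{i+1} − x_{i+1}·y_i:
  -140, -140, 6, 6  ⇒  2A = -268, A = -134.
Then Σ (y_i + y_{i+1})·c_i = 2860, so ȳ = 2860 / (6·(-134)) = -715/201.

-715/201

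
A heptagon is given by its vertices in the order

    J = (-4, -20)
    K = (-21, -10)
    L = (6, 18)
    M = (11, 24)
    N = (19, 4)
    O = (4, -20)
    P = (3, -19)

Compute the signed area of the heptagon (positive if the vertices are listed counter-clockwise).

Apply Gauss's area formula: 2A = Σ (x_i·y_{i+1} − x_{i+1}·y_i), indices taken mod 7.
J→K: (-4)(-10) − (-21)(-20) = -380
K→L: (-21)(18) − (6)(-10) = -318
L→M: (6)(24) − (11)(18) = -54
M→N: (11)(4) − (19)(24) = -412
N→O: (19)(-20) − (4)(4) = -396
O→P: (4)(-19) − (3)(-20) = -16
P→J: (3)(-20) − (-4)(-19) = -136
Σ = -1712
Signed area = Σ/2 = -856 (negative ⇒ clockwise traversal).

-856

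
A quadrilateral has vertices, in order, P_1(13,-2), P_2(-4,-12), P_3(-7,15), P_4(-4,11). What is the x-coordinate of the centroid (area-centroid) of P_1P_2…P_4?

Apply Gauss's area formula. First the cross-terms c_i = x_i·y_{i+1} − x_{i+1}·y_i:
  -164, -144, -17, -135  ⇒  2A = -460, A = -230.
Then Σ (x_i + x_{i+1})·c_i = -920, so x̄ = -920 / (6·(-230)) = 2/3.

2/3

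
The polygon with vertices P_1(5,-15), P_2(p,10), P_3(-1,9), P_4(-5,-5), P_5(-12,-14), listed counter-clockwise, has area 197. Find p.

The doubled signed area Σ (x_i y_{i+1} − x_{i+1} y_i) is linear in p.
With p=0 it equals 370; the coefficient of p is 24 (from the two edges through P_2).
So 24·p + 370 = 2·197 = 394 ⇒ p = 1.

1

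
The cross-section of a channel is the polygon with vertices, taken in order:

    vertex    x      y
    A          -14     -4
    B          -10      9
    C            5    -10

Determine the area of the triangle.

135.5

Σ = (-166) + (55) + (-160) = -271
Area = |Σ|/2 = 135.5.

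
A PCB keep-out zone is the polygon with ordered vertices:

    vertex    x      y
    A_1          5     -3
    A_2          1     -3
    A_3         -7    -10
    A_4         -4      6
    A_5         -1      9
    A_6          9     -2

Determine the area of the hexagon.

Σ = (-12) + (-31) + (-82) + (-30) + (-79) + (-17) = -251
Area = |Σ|/2 = 125.5.

125.5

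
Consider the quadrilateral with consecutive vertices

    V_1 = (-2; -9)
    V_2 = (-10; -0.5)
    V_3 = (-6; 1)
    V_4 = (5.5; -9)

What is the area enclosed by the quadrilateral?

60.5

Apply the shoelace formula: 2A = Σ (x_i·y_{i+1} − x_{i+1}·y_i), indices taken mod 4.
Σ = (-89) + (-13) + (48.5) + (-67.5) = -121
Area = |Σ|/2 = 60.5.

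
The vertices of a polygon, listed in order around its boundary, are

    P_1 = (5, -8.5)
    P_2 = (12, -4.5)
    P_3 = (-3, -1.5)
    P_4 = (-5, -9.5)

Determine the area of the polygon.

Σ = (79.5) + (-31.5) + (21) + (90) = 159
Area = |Σ|/2 = 79.5.

79.5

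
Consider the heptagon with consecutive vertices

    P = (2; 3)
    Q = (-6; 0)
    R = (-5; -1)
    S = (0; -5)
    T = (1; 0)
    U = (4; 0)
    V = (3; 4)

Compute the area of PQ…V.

P→Q: (2)(0) − (-6)(3) = 18
Q→R: (-6)(-1) − (-5)(0) = 6
R→S: (-5)(-5) − (0)(-1) = 25
S→T: (0)(0) − (1)(-5) = 5
T→U: (1)(0) − (4)(0) = 0
U→V: (4)(4) − (3)(0) = 16
V→P: (3)(3) − (2)(4) = 1
Σ = 71
Area = |Σ|/2 = 35.5.

35.5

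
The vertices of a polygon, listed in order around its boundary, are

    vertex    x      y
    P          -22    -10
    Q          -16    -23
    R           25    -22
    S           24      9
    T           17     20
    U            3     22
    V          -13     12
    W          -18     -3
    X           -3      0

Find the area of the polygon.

1632.5

Apply the shoelace (surveyor's) formula: 2A = Σ (x_i·y_{i+1} − x_{i+1}·y_i), indices taken mod 9.
Σ = (346) + (927) + (753) + (327) + (314) + (322) + (255) + (-9) + (30) = 3265
Area = |Σ|/2 = 1632.5.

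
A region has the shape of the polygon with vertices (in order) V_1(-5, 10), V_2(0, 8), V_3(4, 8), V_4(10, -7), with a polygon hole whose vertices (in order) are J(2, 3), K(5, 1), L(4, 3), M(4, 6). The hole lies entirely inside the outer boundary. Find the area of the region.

Outer boundary:
Cross-terms: -40, -32, -108, 65  ⇒  Σ = -115
Area = |Σ|/2 = 57.5.
Hole:
Cross-terms: -13, 11, 12, 0  ⇒  Σ = 10
Area = |Σ|/2 = 5.
Net area = 57.5 − 5 = 52.5.

52.5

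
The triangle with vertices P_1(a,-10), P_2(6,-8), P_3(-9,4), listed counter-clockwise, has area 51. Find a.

0

Write out the shoelace sum; only the two edges meeting at P_1 involve a:
2·Area = [((-9)·(-10) − a·4) + (a·(-8) − 6·(-10))] + -48
       = -12·a + 102 = 102
⇒ a = 0.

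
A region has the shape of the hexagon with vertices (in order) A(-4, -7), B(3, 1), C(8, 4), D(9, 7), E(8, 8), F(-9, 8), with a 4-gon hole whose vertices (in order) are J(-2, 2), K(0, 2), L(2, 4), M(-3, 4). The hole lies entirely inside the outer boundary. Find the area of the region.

Outer boundary:
Σ = (17) + (4) + (20) + (16) + (136) + (95) = 288
Area = |Σ|/2 = 144.
Hole:
Σ = (-4) + (-4) + (20) + (2) = 14
Area = |Σ|/2 = 7.
Net area = 144 − 7 = 137.

137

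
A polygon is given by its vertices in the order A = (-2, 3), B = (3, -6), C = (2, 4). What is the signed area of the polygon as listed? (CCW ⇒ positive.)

Apply the shoelace (surveyor's) formula: 2A = Σ (x_i·y_{i+1} − x_{i+1}·y_i), indices taken mod 3.
Cross-terms: 3, 24, 14  ⇒  Σ = 41
Signed area = Σ/2 = 20.5 (positive ⇒ counter-clockwise traversal).

20.5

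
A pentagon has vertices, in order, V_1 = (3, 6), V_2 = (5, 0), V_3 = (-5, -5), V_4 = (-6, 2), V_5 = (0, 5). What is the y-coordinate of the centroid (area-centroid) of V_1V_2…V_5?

Apply the shoelace (surveyor's) formula. First the cross-terms c_i = x_i·y_{i+1} − x_{i+1}·y_i:
  -30, -25, -40, -30, -15  ⇒  2A = -140, A = -70.
Then Σ (y_i + y_{i+1})·c_i = -310, so ȳ = -310 / (6·(-70)) = 31/42.

31/42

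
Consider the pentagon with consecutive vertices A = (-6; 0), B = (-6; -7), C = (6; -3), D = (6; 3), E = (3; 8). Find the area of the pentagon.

Apply the shoelace (surveyor's) formula: 2A = Σ (x_i·y_{i+1} − x_{i+1}·y_i), indices taken mod 5.
Σ = (42) + (60) + (36) + (39) + (48) = 225
Area = |Σ|/2 = 112.5.

112.5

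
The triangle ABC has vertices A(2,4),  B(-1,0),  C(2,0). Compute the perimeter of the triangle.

12

|AB| = √((-3)² + (-4)²) = √25 = 5
|BC| = √((3)² + (0)²) = √9 = 3
|CA| = √((0)² + (4)²) = √16 = 4
Perimeter = 5 + 3 + 4 = 12.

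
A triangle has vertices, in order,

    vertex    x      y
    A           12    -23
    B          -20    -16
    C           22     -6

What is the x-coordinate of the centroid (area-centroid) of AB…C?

14/3

Apply the shoelace formula. First the cross-terms c_i = x_i·y_{i+1} − x_{i+1}·y_i:
  -652, 472, -434  ⇒  2A = -614, A = -307.
Then Σ (x_i + x_{i+1})·c_i = -8596, so x̄ = -8596 / (6·(-307)) = 14/3.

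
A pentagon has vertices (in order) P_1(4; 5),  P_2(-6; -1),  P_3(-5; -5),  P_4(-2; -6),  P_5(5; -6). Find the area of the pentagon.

Apply Gauss's area formula: 2A = Σ (x_i·y_{i+1} − x_{i+1}·y_i), indices taken mod 5.
Σ = (26) + (25) + (20) + (42) + (49) = 162
Area = |Σ|/2 = 81.

81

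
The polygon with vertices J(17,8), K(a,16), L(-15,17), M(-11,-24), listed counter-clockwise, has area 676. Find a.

-3

Write out the shoelace sum; only the two edges meeting at K involve a:
2·Area = [(17·16 − a·8) + (a·17 − (-15)·16)] + 867
       = 9·a + 1379 = 1352
⇒ a = -3.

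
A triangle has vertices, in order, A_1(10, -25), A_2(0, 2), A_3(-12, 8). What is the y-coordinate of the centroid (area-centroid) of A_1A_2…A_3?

-5

Apply Gauss's area formula. First the cross-terms c_i = x_i·y_{i+1} − x_{i+1}·y_i:
  20, 24, 220  ⇒  2A = 264, A = 132.
Then Σ (y_i + y_{i+1})·c_i = -3960, so ȳ = -3960 / (6·132) = -5.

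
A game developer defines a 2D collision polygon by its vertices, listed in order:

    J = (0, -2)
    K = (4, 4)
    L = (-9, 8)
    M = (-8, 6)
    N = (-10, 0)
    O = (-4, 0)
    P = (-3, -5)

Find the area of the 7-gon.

86

Σ = (8) + (68) + (10) + (60) + (0) + (20) + (6) = 172
Area = |Σ|/2 = 86.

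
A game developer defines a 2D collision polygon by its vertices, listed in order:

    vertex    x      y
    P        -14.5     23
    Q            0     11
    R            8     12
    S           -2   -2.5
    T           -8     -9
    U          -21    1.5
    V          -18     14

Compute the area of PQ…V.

462.25

Apply the shoelace (surveyor's) formula: 2A = Σ (x_i·y_{i+1} − x_{i+1}·y_i), indices taken mod 7.
Cross-terms: -159.5, -88, 4, -2, -201, -267, -211  ⇒  Σ = -924.5
Area = |Σ|/2 = 462.25.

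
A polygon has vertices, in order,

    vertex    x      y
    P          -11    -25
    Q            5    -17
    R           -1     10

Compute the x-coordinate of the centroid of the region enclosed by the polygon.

Apply Gauss's area formula. First the cross-terms c_i = x_i·y_{i+1} − x_{i+1}·y_i:
  312, 33, 135  ⇒  2A = 480, A = 240.
Then Σ (x_i + x_{i+1})·c_i = -3360, so x̄ = -3360 / (6·240) = -7/3.

-7/3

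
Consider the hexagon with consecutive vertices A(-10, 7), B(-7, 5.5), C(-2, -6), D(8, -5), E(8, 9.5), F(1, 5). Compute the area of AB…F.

154.25

Apply the shoelace (surveyor's) formula: 2A = Σ (x_i·y_{i+1} − x_{i+1}·y_i), indices taken mod 6.
Cross-terms: -6, 53, 58, 116, 30.5, 57  ⇒  Σ = 308.5
Area = |Σ|/2 = 154.25.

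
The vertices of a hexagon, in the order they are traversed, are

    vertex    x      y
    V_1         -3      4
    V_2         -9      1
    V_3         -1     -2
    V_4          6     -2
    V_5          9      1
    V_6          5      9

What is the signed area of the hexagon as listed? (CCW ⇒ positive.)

Cross-terms: 33, 19, 14, 24, 76, 47  ⇒  Σ = 213
Signed area = Σ/2 = 106.5 (positive ⇒ counter-clockwise traversal).

106.5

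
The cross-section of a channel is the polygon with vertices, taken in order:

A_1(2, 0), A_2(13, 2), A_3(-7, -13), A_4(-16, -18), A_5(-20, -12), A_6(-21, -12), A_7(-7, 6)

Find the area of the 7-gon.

Apply the shoelace formula: 2A = Σ (x_i·y_{i+1} − x_{i+1}·y_i), indices taken mod 7.
Σ = (4) + (-155) + (-82) + (-168) + (-12) + (-210) + (-12) = -635
Area = |Σ|/2 = 317.5.

317.5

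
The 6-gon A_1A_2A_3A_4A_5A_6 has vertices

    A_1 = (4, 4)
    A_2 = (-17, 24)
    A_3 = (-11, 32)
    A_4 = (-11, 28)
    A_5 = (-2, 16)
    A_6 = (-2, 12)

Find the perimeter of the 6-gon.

|A_1A_2| = √((-21)² + (20)²) = √841 = 29
|A_2A_3| = √((6)² + (8)²) = √100 = 10
|A_3A_4| = √((0)² + (-4)²) = √16 = 4
|A_4A_5| = √((9)² + (-12)²) = √225 = 15
|A_5A_6| = √((0)² + (-4)²) = √16 = 4
|A_6A_1| = √((6)² + (-8)²) = √100 = 10
Perimeter = 29 + 10 + 4 + 15 + 4 + 10 = 72.

72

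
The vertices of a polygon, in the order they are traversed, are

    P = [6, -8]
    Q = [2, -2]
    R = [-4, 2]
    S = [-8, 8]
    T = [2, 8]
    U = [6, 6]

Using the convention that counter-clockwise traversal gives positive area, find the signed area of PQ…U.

-108

Apply the surveyor's formula: 2A = Σ (x_i·y_{i+1} − x_{i+1}·y_i), indices taken mod 6.
Σ = (4) + (-4) + (-16) + (-80) + (-36) + (-84) = -216
Signed area = Σ/2 = -108 (negative ⇒ clockwise traversal).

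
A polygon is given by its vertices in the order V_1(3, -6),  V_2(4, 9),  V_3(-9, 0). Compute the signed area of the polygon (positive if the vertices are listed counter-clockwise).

93

V_1→V_2: (3)(9) − (4)(-6) = 51
V_2→V_3: (4)(0) − (-9)(9) = 81
V_3→V_1: (-9)(-6) − (3)(0) = 54
Σ = 186
Signed area = Σ/2 = 93 (positive ⇒ counter-clockwise traversal).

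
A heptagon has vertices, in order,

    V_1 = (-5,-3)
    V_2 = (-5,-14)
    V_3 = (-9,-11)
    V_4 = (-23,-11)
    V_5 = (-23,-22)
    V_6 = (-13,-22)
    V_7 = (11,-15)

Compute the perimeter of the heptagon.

96

|V_1V_2| = √((0)² + (-11)²) = √121 = 11
|V_2V_3| = √((-4)² + (3)²) = √25 = 5
|V_3V_4| = √((-14)² + (0)²) = √196 = 14
|V_4V_5| = √((0)² + (-11)²) = √121 = 11
|V_5V_6| = √((10)² + (0)²) = √100 = 10
|V_6V_7| = √((24)² + (7)²) = √625 = 25
|V_7V_1| = √((-16)² + (12)²) = √400 = 20
Perimeter = 11 + 5 + 14 + 11 + 10 + 25 + 20 = 96.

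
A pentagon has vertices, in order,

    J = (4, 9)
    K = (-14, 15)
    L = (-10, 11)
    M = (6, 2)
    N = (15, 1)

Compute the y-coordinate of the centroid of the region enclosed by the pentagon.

640/87

Apply the shoelace (surveyor's) formula. First the cross-terms c_i = x_i·y_{i+1} − x_{i+1}·y_i:
  186, -4, -86, -24, 131  ⇒  2A = 203, A = 101.5.
Then Σ (y_i + y_{i+1})·c_i = 4480, so ȳ = 4480 / (6·101.5) = 640/87.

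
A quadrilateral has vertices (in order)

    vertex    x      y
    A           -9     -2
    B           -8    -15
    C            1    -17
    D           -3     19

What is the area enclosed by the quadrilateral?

207.5

Cross-terms: 119, 151, -32, 177  ⇒  Σ = 415
Area = |Σ|/2 = 207.5.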